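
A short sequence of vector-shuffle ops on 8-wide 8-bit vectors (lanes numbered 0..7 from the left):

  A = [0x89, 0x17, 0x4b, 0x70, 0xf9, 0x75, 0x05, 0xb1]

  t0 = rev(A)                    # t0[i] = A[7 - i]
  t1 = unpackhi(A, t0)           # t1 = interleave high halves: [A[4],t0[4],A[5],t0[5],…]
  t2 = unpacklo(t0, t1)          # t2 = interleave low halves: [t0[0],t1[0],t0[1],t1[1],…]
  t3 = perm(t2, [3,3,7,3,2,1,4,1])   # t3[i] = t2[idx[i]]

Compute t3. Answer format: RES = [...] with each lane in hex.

→ t0 |b1|05|75|f9|70|4b|17|89|
→ t1 |f9|70|75|4b|05|17|b1|89|
→ t2 |b1|f9|05|70|75|75|f9|4b|
→ t3 |70|70|4b|70|05|f9|75|f9|

RES = [ 0x70  0x70  0x4b  0x70  0x05  0xf9  0x75  0xf9 ]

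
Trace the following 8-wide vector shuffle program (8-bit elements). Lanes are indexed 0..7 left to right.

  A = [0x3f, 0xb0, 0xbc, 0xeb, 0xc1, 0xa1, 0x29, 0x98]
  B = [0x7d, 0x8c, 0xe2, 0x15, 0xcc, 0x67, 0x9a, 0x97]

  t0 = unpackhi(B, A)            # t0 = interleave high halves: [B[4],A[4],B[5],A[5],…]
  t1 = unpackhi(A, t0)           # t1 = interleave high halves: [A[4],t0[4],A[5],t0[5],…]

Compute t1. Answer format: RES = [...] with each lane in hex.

t0 = [0xcc, 0xc1, 0x67, 0xa1, 0x9a, 0x29, 0x97, 0x98]
t1 = [0xc1, 0x9a, 0xa1, 0x29, 0x29, 0x97, 0x98, 0x98]

RES = [ 0xc1  0x9a  0xa1  0x29  0x29  0x97  0x98  0x98 ]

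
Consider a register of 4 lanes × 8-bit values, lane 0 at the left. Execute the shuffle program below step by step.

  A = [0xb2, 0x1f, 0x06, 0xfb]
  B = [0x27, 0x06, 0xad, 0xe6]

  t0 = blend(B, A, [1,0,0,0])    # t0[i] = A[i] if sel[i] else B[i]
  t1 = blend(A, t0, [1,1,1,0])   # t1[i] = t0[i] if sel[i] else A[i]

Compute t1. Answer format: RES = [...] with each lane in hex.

RES = [ 0xb2  0x06  0xad  0xfb ]

t0 = [0xb2, 0x06, 0xad, 0xe6]
t1 = [0xb2, 0x06, 0xad, 0xfb]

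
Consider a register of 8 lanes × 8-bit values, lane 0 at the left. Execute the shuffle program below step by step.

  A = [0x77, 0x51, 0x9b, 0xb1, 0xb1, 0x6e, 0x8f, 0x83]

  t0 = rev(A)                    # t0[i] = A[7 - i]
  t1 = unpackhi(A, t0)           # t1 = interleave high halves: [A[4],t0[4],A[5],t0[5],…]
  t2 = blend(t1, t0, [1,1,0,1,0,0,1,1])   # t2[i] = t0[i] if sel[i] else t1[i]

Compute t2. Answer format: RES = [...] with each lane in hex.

  t0: 83 8f 6e b1 b1 9b 51 77
  t1: b1 b1 6e 9b 8f 51 83 77
  t2: 83 8f 6e b1 8f 51 51 77

RES = [0x83, 0x8f, 0x6e, 0xb1, 0x8f, 0x51, 0x51, 0x77]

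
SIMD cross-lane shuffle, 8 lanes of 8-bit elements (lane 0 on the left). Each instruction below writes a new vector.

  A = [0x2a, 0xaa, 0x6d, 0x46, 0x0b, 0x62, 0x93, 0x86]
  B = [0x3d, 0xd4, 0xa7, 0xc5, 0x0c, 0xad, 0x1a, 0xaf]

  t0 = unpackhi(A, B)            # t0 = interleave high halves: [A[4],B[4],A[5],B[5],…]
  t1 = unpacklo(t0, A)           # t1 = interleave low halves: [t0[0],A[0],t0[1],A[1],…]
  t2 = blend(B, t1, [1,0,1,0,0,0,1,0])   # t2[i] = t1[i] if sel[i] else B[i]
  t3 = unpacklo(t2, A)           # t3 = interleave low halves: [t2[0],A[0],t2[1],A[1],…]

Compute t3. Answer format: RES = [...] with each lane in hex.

RES = [0x0b, 0x2a, 0xd4, 0xaa, 0x0c, 0x6d, 0xc5, 0x46]

→ t0 |0b|0c|62|ad|93|1a|86|af|
→ t1 |0b|2a|0c|aa|62|6d|ad|46|
→ t2 |0b|d4|0c|c5|0c|ad|ad|af|
→ t3 |0b|2a|d4|aa|0c|6d|c5|46|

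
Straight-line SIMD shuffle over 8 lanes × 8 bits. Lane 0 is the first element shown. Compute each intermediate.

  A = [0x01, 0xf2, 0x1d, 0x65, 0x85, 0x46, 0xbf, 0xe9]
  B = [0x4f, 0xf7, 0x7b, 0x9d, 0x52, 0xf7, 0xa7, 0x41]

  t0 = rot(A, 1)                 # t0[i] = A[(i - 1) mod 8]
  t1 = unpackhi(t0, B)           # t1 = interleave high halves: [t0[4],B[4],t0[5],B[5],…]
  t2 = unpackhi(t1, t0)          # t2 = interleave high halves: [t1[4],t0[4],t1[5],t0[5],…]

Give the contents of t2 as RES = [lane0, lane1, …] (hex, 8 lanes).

  t0: e9 01 f2 1d 65 85 46 bf
  t1: 65 52 85 f7 46 a7 bf 41
  t2: 46 65 a7 85 bf 46 41 bf

RES = [0x46, 0x65, 0xa7, 0x85, 0xbf, 0x46, 0x41, 0xbf]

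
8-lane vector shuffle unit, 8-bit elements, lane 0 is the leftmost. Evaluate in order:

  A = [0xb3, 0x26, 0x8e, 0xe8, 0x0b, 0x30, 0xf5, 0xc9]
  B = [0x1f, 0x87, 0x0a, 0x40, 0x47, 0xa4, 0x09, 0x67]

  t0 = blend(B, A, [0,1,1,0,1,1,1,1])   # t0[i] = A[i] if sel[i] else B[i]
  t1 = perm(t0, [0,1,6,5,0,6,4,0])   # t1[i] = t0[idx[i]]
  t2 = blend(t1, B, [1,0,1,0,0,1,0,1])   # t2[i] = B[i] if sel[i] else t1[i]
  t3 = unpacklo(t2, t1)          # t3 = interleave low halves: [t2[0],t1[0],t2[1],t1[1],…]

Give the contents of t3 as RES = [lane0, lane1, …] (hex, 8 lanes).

RES = [0x1f, 0x1f, 0x26, 0x26, 0x0a, 0xf5, 0x30, 0x30]

t0 = [0x1f, 0x26, 0x8e, 0x40, 0x0b, 0x30, 0xf5, 0xc9]
t1 = [0x1f, 0x26, 0xf5, 0x30, 0x1f, 0xf5, 0x0b, 0x1f]
t2 = [0x1f, 0x26, 0x0a, 0x30, 0x1f, 0xa4, 0x0b, 0x67]
t3 = [0x1f, 0x1f, 0x26, 0x26, 0x0a, 0xf5, 0x30, 0x30]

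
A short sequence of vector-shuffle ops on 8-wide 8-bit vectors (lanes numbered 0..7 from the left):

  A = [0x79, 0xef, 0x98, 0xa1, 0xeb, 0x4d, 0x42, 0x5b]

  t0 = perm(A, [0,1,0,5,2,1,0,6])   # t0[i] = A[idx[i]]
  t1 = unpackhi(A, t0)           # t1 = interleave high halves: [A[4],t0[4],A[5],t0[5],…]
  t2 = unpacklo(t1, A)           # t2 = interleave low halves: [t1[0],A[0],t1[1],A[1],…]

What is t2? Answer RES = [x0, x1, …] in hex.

  t0: 79 ef 79 4d 98 ef 79 42
  t1: eb 98 4d ef 42 79 5b 42
  t2: eb 79 98 ef 4d 98 ef a1

RES = [0xeb, 0x79, 0x98, 0xef, 0x4d, 0x98, 0xef, 0xa1]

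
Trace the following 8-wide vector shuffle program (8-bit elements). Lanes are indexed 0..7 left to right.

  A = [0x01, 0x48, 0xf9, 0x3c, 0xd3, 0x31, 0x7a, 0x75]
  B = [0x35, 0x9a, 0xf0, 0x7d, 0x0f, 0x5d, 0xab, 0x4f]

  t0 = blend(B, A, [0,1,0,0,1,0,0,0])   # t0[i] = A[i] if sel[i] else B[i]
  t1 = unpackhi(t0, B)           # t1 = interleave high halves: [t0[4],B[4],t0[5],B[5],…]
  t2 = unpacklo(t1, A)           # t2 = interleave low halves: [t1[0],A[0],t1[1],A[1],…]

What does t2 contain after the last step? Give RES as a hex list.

  t0: 35 48 f0 7d d3 5d ab 4f
  t1: d3 0f 5d 5d ab ab 4f 4f
  t2: d3 01 0f 48 5d f9 5d 3c

RES = [ 0xd3  0x01  0x0f  0x48  0x5d  0xf9  0x5d  0x3c ]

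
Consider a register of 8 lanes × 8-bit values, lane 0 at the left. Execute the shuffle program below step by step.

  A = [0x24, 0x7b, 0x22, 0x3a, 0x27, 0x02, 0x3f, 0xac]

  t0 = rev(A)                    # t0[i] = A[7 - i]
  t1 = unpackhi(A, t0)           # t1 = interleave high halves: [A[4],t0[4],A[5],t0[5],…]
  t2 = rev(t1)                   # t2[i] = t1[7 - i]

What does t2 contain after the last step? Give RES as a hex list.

RES = [0x24, 0xac, 0x7b, 0x3f, 0x22, 0x02, 0x3a, 0x27]

→ t0 |ac|3f|02|27|3a|22|7b|24|
→ t1 |27|3a|02|22|3f|7b|ac|24|
→ t2 |24|ac|7b|3f|22|02|3a|27|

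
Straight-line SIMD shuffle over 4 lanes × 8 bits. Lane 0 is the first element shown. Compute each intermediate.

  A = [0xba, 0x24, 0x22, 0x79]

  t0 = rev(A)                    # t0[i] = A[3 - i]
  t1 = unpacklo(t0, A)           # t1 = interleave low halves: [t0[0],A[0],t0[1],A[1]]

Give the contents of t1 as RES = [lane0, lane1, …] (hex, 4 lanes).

→ t0 |79|22|24|ba|
→ t1 |79|ba|22|24|

RES = [ 0x79  0xba  0x22  0x24 ]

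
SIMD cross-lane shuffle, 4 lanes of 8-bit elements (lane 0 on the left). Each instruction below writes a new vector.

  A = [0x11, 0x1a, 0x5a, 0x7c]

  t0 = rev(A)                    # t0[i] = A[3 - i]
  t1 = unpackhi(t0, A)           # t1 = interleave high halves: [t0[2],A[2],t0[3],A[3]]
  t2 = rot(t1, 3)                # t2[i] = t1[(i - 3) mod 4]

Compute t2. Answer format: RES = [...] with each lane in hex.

RES = [ 0x5a  0x11  0x7c  0x1a ]

  t0: 7c 5a 1a 11
  t1: 1a 5a 11 7c
  t2: 5a 11 7c 1a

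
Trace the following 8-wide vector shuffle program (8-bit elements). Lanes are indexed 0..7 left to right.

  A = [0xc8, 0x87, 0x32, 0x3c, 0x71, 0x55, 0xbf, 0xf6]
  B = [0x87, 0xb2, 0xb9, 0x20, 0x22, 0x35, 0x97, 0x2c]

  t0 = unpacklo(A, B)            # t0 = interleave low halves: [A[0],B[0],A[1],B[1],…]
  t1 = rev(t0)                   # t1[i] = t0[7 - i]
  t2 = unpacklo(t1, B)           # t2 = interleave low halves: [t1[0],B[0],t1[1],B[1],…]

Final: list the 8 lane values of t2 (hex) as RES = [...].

RES = [ 0x20  0x87  0x3c  0xb2  0xb9  0xb9  0x32  0x20 ]

→ t0 |c8|87|87|b2|32|b9|3c|20|
→ t1 |20|3c|b9|32|b2|87|87|c8|
→ t2 |20|87|3c|b2|b9|b9|32|20|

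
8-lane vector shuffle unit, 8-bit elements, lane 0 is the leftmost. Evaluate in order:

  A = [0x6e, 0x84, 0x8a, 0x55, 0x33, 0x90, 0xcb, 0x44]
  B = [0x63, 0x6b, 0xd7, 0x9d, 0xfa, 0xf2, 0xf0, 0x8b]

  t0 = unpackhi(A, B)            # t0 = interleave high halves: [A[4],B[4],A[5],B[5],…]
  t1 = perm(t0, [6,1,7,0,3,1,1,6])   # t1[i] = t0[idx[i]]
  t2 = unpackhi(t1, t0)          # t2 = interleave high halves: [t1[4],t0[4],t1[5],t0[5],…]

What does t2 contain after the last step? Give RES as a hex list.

RES = [ 0xf2  0xcb  0xfa  0xf0  0xfa  0x44  0x44  0x8b ]

t0 = [0x33, 0xfa, 0x90, 0xf2, 0xcb, 0xf0, 0x44, 0x8b]
t1 = [0x44, 0xfa, 0x8b, 0x33, 0xf2, 0xfa, 0xfa, 0x44]
t2 = [0xf2, 0xcb, 0xfa, 0xf0, 0xfa, 0x44, 0x44, 0x8b]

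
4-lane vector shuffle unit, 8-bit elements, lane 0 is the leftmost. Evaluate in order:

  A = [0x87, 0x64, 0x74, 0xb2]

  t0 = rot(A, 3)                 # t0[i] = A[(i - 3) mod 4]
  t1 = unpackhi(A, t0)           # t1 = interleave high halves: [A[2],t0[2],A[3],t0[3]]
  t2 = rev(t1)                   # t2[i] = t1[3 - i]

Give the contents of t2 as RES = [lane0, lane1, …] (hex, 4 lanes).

→ t0 |64|74|b2|87|
→ t1 |74|b2|b2|87|
→ t2 |87|b2|b2|74|

RES = [ 0x87  0xb2  0xb2  0x74 ]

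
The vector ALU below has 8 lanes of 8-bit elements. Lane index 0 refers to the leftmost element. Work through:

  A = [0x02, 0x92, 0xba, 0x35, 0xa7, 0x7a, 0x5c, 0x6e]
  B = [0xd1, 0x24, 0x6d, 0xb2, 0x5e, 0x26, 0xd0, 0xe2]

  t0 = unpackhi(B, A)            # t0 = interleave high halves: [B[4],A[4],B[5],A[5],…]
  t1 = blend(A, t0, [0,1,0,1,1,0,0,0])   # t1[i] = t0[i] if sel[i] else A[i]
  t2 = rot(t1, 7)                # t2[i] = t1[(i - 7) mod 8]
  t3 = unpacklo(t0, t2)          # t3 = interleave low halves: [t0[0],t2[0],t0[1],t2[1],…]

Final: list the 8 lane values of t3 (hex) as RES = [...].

RES = [0x5e, 0xa7, 0xa7, 0xba, 0x26, 0x7a, 0x7a, 0xd0]

t0 = [0x5e, 0xa7, 0x26, 0x7a, 0xd0, 0x5c, 0xe2, 0x6e]
t1 = [0x02, 0xa7, 0xba, 0x7a, 0xd0, 0x7a, 0x5c, 0x6e]
t2 = [0xa7, 0xba, 0x7a, 0xd0, 0x7a, 0x5c, 0x6e, 0x02]
t3 = [0x5e, 0xa7, 0xa7, 0xba, 0x26, 0x7a, 0x7a, 0xd0]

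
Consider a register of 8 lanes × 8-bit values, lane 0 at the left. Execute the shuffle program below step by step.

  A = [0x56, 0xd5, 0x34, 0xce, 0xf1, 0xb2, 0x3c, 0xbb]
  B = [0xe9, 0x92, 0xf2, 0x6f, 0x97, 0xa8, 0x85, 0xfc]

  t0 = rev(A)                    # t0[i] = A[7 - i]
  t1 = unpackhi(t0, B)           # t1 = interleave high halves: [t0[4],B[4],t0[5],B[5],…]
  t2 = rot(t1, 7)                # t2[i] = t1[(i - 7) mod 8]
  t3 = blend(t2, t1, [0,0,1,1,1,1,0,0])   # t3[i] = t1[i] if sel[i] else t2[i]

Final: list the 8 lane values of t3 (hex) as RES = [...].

→ t0 |bb|3c|b2|f1|ce|34|d5|56|
→ t1 |ce|97|34|a8|d5|85|56|fc|
→ t2 |97|34|a8|d5|85|56|fc|ce|
→ t3 |97|34|34|a8|d5|85|fc|ce|

RES = [ 0x97  0x34  0x34  0xa8  0xd5  0x85  0xfc  0xce ]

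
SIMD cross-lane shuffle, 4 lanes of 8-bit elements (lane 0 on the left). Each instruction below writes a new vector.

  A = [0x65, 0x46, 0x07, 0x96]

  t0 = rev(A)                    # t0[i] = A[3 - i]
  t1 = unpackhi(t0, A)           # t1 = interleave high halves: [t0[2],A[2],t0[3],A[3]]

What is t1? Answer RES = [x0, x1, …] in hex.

RES = [ 0x46  0x07  0x65  0x96 ]

  t0: 96 07 46 65
  t1: 46 07 65 96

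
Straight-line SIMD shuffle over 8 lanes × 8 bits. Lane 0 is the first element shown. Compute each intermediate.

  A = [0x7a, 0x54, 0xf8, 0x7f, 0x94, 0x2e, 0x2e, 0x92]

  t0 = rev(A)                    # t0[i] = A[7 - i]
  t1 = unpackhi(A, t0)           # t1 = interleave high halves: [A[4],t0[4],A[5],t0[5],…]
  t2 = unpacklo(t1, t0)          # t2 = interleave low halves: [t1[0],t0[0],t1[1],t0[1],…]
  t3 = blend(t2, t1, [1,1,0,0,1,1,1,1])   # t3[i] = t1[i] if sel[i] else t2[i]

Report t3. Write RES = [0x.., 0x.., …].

RES = [0x94, 0x7f, 0x7f, 0x2e, 0x2e, 0x54, 0x92, 0x7a]

t0 = [0x92, 0x2e, 0x2e, 0x94, 0x7f, 0xf8, 0x54, 0x7a]
t1 = [0x94, 0x7f, 0x2e, 0xf8, 0x2e, 0x54, 0x92, 0x7a]
t2 = [0x94, 0x92, 0x7f, 0x2e, 0x2e, 0x2e, 0xf8, 0x94]
t3 = [0x94, 0x7f, 0x7f, 0x2e, 0x2e, 0x54, 0x92, 0x7a]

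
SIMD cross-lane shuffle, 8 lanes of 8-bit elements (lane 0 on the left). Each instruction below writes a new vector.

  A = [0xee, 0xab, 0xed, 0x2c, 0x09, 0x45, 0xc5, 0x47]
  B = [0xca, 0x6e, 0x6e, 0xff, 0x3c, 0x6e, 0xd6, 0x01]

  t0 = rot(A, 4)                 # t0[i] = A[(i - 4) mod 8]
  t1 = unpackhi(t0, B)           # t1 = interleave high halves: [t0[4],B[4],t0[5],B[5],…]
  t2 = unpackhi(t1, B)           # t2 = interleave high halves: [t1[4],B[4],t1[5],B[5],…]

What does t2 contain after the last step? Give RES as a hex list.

t0 = [0x09, 0x45, 0xc5, 0x47, 0xee, 0xab, 0xed, 0x2c]
t1 = [0xee, 0x3c, 0xab, 0x6e, 0xed, 0xd6, 0x2c, 0x01]
t2 = [0xed, 0x3c, 0xd6, 0x6e, 0x2c, 0xd6, 0x01, 0x01]

RES = [0xed, 0x3c, 0xd6, 0x6e, 0x2c, 0xd6, 0x01, 0x01]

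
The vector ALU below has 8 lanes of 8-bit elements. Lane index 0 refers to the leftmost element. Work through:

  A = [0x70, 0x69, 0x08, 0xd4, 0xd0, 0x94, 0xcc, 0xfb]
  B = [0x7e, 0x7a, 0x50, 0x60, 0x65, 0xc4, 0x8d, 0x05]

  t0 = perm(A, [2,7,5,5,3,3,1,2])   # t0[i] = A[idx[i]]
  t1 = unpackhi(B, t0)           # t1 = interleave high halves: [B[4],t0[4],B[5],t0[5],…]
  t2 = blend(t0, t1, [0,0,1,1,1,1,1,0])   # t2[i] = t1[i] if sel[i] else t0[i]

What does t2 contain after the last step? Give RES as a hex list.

→ t0 |08|fb|94|94|d4|d4|69|08|
→ t1 |65|d4|c4|d4|8d|69|05|08|
→ t2 |08|fb|c4|d4|8d|69|05|08|

RES = [ 0x08  0xfb  0xc4  0xd4  0x8d  0x69  0x05  0x08 ]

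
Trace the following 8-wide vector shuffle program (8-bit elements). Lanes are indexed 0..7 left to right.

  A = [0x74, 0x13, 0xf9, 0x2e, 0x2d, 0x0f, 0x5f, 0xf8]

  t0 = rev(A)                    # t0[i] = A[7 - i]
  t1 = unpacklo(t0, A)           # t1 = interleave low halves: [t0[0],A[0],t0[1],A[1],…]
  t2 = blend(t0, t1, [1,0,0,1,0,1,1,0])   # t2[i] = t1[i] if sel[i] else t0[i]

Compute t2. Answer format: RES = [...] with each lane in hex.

t0 = [0xf8, 0x5f, 0x0f, 0x2d, 0x2e, 0xf9, 0x13, 0x74]
t1 = [0xf8, 0x74, 0x5f, 0x13, 0x0f, 0xf9, 0x2d, 0x2e]
t2 = [0xf8, 0x5f, 0x0f, 0x13, 0x2e, 0xf9, 0x2d, 0x74]

RES = [0xf8, 0x5f, 0x0f, 0x13, 0x2e, 0xf9, 0x2d, 0x74]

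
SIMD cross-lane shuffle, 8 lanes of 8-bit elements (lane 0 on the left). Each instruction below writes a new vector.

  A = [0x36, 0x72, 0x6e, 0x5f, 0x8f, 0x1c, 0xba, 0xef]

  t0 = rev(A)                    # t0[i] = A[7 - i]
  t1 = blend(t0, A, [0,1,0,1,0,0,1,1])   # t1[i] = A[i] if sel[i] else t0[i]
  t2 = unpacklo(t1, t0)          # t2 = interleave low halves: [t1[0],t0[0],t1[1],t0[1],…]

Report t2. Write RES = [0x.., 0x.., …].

RES = [ 0xef  0xef  0x72  0xba  0x1c  0x1c  0x5f  0x8f ]

  t0: ef ba 1c 8f 5f 6e 72 36
  t1: ef 72 1c 5f 5f 6e ba ef
  t2: ef ef 72 ba 1c 1c 5f 8f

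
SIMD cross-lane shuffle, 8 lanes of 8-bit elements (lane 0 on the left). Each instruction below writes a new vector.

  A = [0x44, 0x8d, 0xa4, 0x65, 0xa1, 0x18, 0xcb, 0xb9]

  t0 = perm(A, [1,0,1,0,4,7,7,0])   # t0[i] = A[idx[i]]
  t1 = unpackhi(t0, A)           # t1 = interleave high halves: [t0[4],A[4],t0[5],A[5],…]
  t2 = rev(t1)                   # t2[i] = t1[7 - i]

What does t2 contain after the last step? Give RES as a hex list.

→ t0 |8d|44|8d|44|a1|b9|b9|44|
→ t1 |a1|a1|b9|18|b9|cb|44|b9|
→ t2 |b9|44|cb|b9|18|b9|a1|a1|

RES = [0xb9, 0x44, 0xcb, 0xb9, 0x18, 0xb9, 0xa1, 0xa1]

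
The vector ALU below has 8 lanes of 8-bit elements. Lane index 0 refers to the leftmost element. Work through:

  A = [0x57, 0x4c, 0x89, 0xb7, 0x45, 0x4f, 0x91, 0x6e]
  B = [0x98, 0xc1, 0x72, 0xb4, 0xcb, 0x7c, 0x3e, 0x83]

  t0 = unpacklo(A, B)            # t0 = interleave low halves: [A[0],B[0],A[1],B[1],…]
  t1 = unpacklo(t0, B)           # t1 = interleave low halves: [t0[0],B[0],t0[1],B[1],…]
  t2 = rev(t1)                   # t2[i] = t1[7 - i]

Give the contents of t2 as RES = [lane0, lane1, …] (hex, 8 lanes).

RES = [ 0xb4  0xc1  0x72  0x4c  0xc1  0x98  0x98  0x57 ]

  t0: 57 98 4c c1 89 72 b7 b4
  t1: 57 98 98 c1 4c 72 c1 b4
  t2: b4 c1 72 4c c1 98 98 57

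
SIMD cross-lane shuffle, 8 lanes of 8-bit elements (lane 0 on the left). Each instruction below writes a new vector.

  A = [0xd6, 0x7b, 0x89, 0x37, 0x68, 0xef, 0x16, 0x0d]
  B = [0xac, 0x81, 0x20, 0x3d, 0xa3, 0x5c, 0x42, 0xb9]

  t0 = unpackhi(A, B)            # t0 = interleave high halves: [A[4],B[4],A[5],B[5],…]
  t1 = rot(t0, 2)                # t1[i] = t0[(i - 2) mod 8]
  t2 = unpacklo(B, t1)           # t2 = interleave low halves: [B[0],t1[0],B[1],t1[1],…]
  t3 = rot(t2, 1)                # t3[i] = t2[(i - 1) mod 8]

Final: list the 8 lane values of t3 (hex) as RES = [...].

RES = [0xa3, 0xac, 0x0d, 0x81, 0xb9, 0x20, 0x68, 0x3d]

→ t0 |68|a3|ef|5c|16|42|0d|b9|
→ t1 |0d|b9|68|a3|ef|5c|16|42|
→ t2 |ac|0d|81|b9|20|68|3d|a3|
→ t3 |a3|ac|0d|81|b9|20|68|3d|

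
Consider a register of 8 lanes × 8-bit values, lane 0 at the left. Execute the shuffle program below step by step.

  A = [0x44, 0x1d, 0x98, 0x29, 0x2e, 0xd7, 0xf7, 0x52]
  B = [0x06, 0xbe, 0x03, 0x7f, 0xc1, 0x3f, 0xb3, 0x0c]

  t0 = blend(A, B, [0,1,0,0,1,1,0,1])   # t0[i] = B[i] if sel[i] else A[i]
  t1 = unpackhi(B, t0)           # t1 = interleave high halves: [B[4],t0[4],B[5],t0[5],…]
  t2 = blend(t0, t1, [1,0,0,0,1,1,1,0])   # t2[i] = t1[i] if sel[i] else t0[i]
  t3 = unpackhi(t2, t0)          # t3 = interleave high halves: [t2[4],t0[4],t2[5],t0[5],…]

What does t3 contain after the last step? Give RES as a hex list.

RES = [0xb3, 0xc1, 0xf7, 0x3f, 0x0c, 0xf7, 0x0c, 0x0c]

  t0: 44 be 98 29 c1 3f f7 0c
  t1: c1 c1 3f 3f b3 f7 0c 0c
  t2: c1 be 98 29 b3 f7 0c 0c
  t3: b3 c1 f7 3f 0c f7 0c 0c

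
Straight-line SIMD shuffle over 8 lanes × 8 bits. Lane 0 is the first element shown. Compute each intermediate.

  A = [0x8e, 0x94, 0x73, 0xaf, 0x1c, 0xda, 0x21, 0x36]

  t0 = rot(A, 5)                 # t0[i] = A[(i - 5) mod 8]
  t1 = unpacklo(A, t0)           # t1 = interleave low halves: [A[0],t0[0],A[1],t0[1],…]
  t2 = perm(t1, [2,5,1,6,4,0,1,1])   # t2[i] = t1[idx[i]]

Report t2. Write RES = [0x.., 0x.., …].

RES = [0x94, 0xda, 0xaf, 0xaf, 0x73, 0x8e, 0xaf, 0xaf]

→ t0 |af|1c|da|21|36|8e|94|73|
→ t1 |8e|af|94|1c|73|da|af|21|
→ t2 |94|da|af|af|73|8e|af|af|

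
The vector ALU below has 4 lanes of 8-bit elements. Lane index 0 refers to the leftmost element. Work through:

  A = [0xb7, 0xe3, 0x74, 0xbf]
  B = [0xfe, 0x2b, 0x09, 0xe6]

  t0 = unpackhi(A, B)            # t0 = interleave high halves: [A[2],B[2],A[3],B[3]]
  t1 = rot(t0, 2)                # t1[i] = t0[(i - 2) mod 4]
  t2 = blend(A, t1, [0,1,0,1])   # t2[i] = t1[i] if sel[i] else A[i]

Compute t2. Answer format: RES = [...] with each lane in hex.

RES = [ 0xb7  0xe6  0x74  0x09 ]

  t0: 74 09 bf e6
  t1: bf e6 74 09
  t2: b7 e6 74 09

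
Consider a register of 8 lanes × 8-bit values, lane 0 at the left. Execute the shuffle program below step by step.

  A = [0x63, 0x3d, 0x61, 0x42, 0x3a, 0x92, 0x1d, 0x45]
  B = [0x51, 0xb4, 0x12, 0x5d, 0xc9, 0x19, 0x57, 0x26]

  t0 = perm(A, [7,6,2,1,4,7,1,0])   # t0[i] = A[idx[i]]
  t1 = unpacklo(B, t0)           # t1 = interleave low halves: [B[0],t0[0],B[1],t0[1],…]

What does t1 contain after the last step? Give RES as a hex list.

RES = [0x51, 0x45, 0xb4, 0x1d, 0x12, 0x61, 0x5d, 0x3d]

t0 = [0x45, 0x1d, 0x61, 0x3d, 0x3a, 0x45, 0x3d, 0x63]
t1 = [0x51, 0x45, 0xb4, 0x1d, 0x12, 0x61, 0x5d, 0x3d]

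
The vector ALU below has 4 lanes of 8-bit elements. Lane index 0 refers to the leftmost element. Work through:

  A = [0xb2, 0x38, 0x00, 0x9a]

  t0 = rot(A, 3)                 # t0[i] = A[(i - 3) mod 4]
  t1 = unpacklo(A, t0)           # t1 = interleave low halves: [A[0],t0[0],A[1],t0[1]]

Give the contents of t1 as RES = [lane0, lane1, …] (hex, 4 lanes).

→ t0 |38|00|9a|b2|
→ t1 |b2|38|38|00|

RES = [0xb2, 0x38, 0x38, 0x00]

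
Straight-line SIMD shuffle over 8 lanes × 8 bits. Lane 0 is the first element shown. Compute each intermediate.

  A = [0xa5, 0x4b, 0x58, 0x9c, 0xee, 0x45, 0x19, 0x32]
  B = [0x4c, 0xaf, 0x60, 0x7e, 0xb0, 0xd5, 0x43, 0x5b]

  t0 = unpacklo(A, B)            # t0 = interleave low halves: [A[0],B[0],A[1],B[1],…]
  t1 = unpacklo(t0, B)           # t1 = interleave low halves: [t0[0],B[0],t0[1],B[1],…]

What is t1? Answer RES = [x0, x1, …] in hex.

RES = [0xa5, 0x4c, 0x4c, 0xaf, 0x4b, 0x60, 0xaf, 0x7e]

  t0: a5 4c 4b af 58 60 9c 7e
  t1: a5 4c 4c af 4b 60 af 7e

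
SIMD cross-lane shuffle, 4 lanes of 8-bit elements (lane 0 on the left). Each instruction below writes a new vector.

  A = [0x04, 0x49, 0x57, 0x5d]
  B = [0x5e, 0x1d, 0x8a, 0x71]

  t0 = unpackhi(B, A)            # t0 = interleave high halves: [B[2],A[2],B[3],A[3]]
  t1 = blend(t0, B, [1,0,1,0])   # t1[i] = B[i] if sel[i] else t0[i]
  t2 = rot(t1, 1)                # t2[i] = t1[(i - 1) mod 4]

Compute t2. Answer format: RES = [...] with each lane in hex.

→ t0 |8a|57|71|5d|
→ t1 |5e|57|8a|5d|
→ t2 |5d|5e|57|8a|

RES = [ 0x5d  0x5e  0x57  0x8a ]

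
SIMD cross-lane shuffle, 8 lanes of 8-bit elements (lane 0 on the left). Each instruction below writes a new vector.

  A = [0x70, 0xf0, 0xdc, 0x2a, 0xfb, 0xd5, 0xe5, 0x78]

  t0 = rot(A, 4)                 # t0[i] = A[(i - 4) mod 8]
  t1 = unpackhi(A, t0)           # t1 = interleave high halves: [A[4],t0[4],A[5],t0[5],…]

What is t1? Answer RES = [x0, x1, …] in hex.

RES = [ 0xfb  0x70  0xd5  0xf0  0xe5  0xdc  0x78  0x2a ]

  t0: fb d5 e5 78 70 f0 dc 2a
  t1: fb 70 d5 f0 e5 dc 78 2a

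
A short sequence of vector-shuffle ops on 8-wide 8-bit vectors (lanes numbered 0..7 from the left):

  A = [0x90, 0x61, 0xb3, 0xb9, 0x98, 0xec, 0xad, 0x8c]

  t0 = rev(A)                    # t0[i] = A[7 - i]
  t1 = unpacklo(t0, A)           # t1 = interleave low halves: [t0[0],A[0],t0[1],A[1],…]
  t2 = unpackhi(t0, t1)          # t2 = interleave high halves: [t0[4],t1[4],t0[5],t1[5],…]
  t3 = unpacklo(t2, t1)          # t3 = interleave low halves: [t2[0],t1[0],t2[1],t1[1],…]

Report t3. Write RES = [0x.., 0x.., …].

→ t0 |8c|ad|ec|98|b9|b3|61|90|
→ t1 |8c|90|ad|61|ec|b3|98|b9|
→ t2 |b9|ec|b3|b3|61|98|90|b9|
→ t3 |b9|8c|ec|90|b3|ad|b3|61|

RES = [ 0xb9  0x8c  0xec  0x90  0xb3  0xad  0xb3  0x61 ]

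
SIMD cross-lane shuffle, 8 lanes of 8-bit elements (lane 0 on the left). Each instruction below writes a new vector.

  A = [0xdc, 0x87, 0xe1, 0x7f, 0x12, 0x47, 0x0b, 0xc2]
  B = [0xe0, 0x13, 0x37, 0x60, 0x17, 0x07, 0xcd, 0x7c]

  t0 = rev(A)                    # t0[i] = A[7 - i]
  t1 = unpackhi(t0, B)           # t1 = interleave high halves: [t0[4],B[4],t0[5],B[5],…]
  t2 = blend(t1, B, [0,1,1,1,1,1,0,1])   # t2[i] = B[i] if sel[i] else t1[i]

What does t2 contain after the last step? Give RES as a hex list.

→ t0 |c2|0b|47|12|7f|e1|87|dc|
→ t1 |7f|17|e1|07|87|cd|dc|7c|
→ t2 |7f|13|37|60|17|07|dc|7c|

RES = [0x7f, 0x13, 0x37, 0x60, 0x17, 0x07, 0xdc, 0x7c]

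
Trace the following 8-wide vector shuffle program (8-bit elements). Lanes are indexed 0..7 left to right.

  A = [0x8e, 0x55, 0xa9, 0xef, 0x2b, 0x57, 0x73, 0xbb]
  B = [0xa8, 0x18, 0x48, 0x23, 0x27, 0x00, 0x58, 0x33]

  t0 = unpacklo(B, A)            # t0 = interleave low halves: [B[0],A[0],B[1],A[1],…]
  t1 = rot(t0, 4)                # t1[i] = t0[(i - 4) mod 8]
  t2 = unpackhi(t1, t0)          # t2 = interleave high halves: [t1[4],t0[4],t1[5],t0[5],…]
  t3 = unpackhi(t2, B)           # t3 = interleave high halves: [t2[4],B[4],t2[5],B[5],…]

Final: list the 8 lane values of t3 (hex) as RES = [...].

RES = [0x18, 0x27, 0x23, 0x00, 0x55, 0x58, 0xef, 0x33]

  t0: a8 8e 18 55 48 a9 23 ef
  t1: 48 a9 23 ef a8 8e 18 55
  t2: a8 48 8e a9 18 23 55 ef
  t3: 18 27 23 00 55 58 ef 33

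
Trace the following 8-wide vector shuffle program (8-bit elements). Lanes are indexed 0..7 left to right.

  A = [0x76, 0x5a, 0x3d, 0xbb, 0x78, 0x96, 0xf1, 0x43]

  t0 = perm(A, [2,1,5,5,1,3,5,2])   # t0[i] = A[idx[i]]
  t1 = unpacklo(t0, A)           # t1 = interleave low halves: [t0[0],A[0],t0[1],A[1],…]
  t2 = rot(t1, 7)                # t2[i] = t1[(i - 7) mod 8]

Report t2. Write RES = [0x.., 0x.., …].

→ t0 |3d|5a|96|96|5a|bb|96|3d|
→ t1 |3d|76|5a|5a|96|3d|96|bb|
→ t2 |76|5a|5a|96|3d|96|bb|3d|

RES = [ 0x76  0x5a  0x5a  0x96  0x3d  0x96  0xbb  0x3d ]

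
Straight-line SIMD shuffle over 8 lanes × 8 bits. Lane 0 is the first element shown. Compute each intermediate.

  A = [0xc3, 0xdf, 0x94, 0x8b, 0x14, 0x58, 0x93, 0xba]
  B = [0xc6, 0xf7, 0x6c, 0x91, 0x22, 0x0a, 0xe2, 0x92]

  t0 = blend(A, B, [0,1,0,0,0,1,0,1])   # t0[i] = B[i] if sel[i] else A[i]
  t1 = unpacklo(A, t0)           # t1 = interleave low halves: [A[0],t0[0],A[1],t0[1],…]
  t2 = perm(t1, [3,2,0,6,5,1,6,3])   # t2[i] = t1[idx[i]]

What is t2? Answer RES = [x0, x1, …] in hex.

RES = [ 0xf7  0xdf  0xc3  0x8b  0x94  0xc3  0x8b  0xf7 ]

  t0: c3 f7 94 8b 14 0a 93 92
  t1: c3 c3 df f7 94 94 8b 8b
  t2: f7 df c3 8b 94 c3 8b f7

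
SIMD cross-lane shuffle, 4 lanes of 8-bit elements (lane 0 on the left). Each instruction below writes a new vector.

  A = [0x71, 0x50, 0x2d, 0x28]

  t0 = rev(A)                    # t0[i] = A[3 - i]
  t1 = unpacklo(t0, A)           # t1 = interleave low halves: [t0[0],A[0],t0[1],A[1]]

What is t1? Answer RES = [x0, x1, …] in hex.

  t0: 28 2d 50 71
  t1: 28 71 2d 50

RES = [0x28, 0x71, 0x2d, 0x50]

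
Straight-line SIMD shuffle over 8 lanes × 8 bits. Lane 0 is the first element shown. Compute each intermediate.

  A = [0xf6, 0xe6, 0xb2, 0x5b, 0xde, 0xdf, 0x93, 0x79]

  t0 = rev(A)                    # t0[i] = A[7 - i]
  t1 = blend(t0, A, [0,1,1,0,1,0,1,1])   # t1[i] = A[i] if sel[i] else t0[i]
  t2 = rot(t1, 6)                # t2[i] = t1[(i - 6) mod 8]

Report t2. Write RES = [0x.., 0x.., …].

RES = [ 0xb2  0xde  0xde  0xb2  0x93  0x79  0x79  0xe6 ]

t0 = [0x79, 0x93, 0xdf, 0xde, 0x5b, 0xb2, 0xe6, 0xf6]
t1 = [0x79, 0xe6, 0xb2, 0xde, 0xde, 0xb2, 0x93, 0x79]
t2 = [0xb2, 0xde, 0xde, 0xb2, 0x93, 0x79, 0x79, 0xe6]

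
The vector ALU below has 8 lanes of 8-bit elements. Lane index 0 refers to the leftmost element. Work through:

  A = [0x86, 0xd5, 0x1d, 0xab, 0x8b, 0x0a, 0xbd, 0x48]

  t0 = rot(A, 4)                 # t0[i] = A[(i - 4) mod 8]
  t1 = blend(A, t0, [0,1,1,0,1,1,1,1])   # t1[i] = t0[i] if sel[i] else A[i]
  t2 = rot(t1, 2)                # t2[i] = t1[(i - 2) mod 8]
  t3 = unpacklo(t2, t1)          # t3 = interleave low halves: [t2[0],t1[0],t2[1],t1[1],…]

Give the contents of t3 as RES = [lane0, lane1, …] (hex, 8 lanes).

RES = [0x1d, 0x86, 0xab, 0x0a, 0x86, 0xbd, 0x0a, 0xab]

t0 = [0x8b, 0x0a, 0xbd, 0x48, 0x86, 0xd5, 0x1d, 0xab]
t1 = [0x86, 0x0a, 0xbd, 0xab, 0x86, 0xd5, 0x1d, 0xab]
t2 = [0x1d, 0xab, 0x86, 0x0a, 0xbd, 0xab, 0x86, 0xd5]
t3 = [0x1d, 0x86, 0xab, 0x0a, 0x86, 0xbd, 0x0a, 0xab]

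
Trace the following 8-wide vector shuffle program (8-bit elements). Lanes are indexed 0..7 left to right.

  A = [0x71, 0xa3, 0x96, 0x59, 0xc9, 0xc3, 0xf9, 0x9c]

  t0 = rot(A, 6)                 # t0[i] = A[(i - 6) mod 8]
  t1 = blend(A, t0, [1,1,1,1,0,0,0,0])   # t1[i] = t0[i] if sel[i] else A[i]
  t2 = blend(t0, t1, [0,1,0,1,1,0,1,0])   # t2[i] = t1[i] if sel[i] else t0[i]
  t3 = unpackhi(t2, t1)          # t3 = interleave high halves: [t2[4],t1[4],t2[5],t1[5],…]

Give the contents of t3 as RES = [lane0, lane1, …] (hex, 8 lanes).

RES = [0xc9, 0xc9, 0x9c, 0xc3, 0xf9, 0xf9, 0xa3, 0x9c]

→ t0 |96|59|c9|c3|f9|9c|71|a3|
→ t1 |96|59|c9|c3|c9|c3|f9|9c|
→ t2 |96|59|c9|c3|c9|9c|f9|a3|
→ t3 |c9|c9|9c|c3|f9|f9|a3|9c|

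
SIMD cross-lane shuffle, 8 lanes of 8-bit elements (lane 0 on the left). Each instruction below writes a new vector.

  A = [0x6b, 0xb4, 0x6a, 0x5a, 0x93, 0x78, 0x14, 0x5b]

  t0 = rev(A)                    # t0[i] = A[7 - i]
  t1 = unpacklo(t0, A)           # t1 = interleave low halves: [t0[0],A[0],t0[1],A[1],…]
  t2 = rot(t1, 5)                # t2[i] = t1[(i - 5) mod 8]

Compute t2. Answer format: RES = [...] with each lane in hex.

RES = [ 0xb4  0x78  0x6a  0x93  0x5a  0x5b  0x6b  0x14 ]

t0 = [0x5b, 0x14, 0x78, 0x93, 0x5a, 0x6a, 0xb4, 0x6b]
t1 = [0x5b, 0x6b, 0x14, 0xb4, 0x78, 0x6a, 0x93, 0x5a]
t2 = [0xb4, 0x78, 0x6a, 0x93, 0x5a, 0x5b, 0x6b, 0x14]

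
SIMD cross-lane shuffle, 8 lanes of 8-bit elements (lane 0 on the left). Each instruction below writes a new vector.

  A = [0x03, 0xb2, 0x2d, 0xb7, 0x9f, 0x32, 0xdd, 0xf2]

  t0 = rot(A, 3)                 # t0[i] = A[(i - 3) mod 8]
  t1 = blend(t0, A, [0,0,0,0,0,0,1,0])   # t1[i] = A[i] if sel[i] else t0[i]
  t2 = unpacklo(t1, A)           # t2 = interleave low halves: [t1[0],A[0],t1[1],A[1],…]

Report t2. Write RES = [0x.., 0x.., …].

RES = [0x32, 0x03, 0xdd, 0xb2, 0xf2, 0x2d, 0x03, 0xb7]

  t0: 32 dd f2 03 b2 2d b7 9f
  t1: 32 dd f2 03 b2 2d dd 9f
  t2: 32 03 dd b2 f2 2d 03 b7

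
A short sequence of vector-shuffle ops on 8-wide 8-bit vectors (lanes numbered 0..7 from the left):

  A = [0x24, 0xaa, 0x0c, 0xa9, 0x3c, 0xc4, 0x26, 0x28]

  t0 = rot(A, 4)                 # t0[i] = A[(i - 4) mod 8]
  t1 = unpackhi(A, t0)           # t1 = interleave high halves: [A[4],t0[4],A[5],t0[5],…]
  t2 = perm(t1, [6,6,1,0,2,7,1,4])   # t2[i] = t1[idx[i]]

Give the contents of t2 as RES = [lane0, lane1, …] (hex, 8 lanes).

RES = [ 0x28  0x28  0x24  0x3c  0xc4  0xa9  0x24  0x26 ]

t0 = [0x3c, 0xc4, 0x26, 0x28, 0x24, 0xaa, 0x0c, 0xa9]
t1 = [0x3c, 0x24, 0xc4, 0xaa, 0x26, 0x0c, 0x28, 0xa9]
t2 = [0x28, 0x28, 0x24, 0x3c, 0xc4, 0xa9, 0x24, 0x26]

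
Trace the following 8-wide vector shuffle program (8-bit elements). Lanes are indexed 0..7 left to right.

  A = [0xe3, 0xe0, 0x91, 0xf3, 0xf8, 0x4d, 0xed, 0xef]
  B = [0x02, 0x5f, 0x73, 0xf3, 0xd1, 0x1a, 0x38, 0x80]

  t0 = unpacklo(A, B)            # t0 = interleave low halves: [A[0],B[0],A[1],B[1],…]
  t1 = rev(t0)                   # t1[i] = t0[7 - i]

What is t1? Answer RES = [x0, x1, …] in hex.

RES = [0xf3, 0xf3, 0x73, 0x91, 0x5f, 0xe0, 0x02, 0xe3]

  t0: e3 02 e0 5f 91 73 f3 f3
  t1: f3 f3 73 91 5f e0 02 e3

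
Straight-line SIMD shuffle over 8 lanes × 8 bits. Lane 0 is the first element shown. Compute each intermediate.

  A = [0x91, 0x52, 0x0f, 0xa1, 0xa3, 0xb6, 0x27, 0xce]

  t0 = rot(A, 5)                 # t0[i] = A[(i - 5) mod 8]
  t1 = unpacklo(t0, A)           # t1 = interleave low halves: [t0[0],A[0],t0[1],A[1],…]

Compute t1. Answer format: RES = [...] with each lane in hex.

RES = [ 0xa1  0x91  0xa3  0x52  0xb6  0x0f  0x27  0xa1 ]

  t0: a1 a3 b6 27 ce 91 52 0f
  t1: a1 91 a3 52 b6 0f 27 a1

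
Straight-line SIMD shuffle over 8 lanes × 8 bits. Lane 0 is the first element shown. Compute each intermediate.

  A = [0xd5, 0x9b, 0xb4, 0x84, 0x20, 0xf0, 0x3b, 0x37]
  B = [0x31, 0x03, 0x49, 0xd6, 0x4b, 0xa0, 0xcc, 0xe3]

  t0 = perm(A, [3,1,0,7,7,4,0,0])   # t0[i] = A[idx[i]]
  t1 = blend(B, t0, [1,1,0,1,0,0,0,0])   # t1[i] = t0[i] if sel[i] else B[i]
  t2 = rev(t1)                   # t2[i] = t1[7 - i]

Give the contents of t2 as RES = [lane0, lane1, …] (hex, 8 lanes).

RES = [0xe3, 0xcc, 0xa0, 0x4b, 0x37, 0x49, 0x9b, 0x84]

  t0: 84 9b d5 37 37 20 d5 d5
  t1: 84 9b 49 37 4b a0 cc e3
  t2: e3 cc a0 4b 37 49 9b 84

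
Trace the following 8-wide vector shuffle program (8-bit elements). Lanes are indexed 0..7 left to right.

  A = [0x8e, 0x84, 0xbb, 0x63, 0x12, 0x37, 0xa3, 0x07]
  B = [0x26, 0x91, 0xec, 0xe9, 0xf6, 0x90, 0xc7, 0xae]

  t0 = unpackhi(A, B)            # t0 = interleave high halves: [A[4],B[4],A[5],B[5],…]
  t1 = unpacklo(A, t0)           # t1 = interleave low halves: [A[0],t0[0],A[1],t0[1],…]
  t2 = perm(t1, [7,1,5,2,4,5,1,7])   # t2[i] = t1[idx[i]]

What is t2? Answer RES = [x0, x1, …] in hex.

t0 = [0x12, 0xf6, 0x37, 0x90, 0xa3, 0xc7, 0x07, 0xae]
t1 = [0x8e, 0x12, 0x84, 0xf6, 0xbb, 0x37, 0x63, 0x90]
t2 = [0x90, 0x12, 0x37, 0x84, 0xbb, 0x37, 0x12, 0x90]

RES = [ 0x90  0x12  0x37  0x84  0xbb  0x37  0x12  0x90 ]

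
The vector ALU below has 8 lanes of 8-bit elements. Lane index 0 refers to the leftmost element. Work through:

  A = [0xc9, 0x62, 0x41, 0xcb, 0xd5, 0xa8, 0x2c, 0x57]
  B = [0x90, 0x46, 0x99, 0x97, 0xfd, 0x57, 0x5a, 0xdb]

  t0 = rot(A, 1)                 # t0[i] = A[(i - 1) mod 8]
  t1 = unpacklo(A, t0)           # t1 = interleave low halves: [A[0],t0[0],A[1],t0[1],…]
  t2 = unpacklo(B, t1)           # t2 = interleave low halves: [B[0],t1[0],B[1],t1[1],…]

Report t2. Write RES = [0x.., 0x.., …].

RES = [0x90, 0xc9, 0x46, 0x57, 0x99, 0x62, 0x97, 0xc9]

→ t0 |57|c9|62|41|cb|d5|a8|2c|
→ t1 |c9|57|62|c9|41|62|cb|41|
→ t2 |90|c9|46|57|99|62|97|c9|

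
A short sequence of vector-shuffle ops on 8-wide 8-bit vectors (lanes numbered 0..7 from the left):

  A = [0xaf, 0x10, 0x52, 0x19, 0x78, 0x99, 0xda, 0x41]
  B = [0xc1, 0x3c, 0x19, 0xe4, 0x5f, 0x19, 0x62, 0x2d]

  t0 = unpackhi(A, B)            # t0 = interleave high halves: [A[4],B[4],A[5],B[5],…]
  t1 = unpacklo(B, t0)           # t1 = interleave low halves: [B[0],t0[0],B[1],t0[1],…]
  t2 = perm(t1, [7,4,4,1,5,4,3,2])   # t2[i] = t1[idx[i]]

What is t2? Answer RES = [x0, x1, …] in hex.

RES = [0x19, 0x19, 0x19, 0x78, 0x99, 0x19, 0x5f, 0x3c]

t0 = [0x78, 0x5f, 0x99, 0x19, 0xda, 0x62, 0x41, 0x2d]
t1 = [0xc1, 0x78, 0x3c, 0x5f, 0x19, 0x99, 0xe4, 0x19]
t2 = [0x19, 0x19, 0x19, 0x78, 0x99, 0x19, 0x5f, 0x3c]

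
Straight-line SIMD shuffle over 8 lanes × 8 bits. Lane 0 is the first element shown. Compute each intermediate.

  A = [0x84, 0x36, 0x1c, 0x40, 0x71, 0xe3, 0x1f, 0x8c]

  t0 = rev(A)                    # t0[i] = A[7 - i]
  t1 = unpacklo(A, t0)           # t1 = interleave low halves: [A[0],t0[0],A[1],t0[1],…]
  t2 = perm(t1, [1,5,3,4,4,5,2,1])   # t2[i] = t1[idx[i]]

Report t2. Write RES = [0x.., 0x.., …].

RES = [0x8c, 0xe3, 0x1f, 0x1c, 0x1c, 0xe3, 0x36, 0x8c]

→ t0 |8c|1f|e3|71|40|1c|36|84|
→ t1 |84|8c|36|1f|1c|e3|40|71|
→ t2 |8c|e3|1f|1c|1c|e3|36|8c|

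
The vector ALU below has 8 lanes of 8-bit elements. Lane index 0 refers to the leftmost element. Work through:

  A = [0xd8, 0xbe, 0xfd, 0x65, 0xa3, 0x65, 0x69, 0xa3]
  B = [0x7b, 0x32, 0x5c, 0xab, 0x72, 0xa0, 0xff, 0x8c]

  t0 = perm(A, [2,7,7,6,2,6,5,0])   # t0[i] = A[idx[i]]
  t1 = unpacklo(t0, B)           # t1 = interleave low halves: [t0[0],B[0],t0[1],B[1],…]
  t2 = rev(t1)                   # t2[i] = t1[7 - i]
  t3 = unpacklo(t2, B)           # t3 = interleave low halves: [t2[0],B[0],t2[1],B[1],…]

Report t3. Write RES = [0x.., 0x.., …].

t0 = [0xfd, 0xa3, 0xa3, 0x69, 0xfd, 0x69, 0x65, 0xd8]
t1 = [0xfd, 0x7b, 0xa3, 0x32, 0xa3, 0x5c, 0x69, 0xab]
t2 = [0xab, 0x69, 0x5c, 0xa3, 0x32, 0xa3, 0x7b, 0xfd]
t3 = [0xab, 0x7b, 0x69, 0x32, 0x5c, 0x5c, 0xa3, 0xab]

RES = [0xab, 0x7b, 0x69, 0x32, 0x5c, 0x5c, 0xa3, 0xab]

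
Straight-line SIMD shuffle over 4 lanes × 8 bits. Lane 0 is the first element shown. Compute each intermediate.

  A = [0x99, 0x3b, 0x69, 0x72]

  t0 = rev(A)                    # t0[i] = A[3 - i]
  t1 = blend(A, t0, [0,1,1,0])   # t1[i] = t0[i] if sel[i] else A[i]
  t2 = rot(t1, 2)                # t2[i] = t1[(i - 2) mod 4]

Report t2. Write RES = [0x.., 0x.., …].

RES = [ 0x3b  0x72  0x99  0x69 ]

t0 = [0x72, 0x69, 0x3b, 0x99]
t1 = [0x99, 0x69, 0x3b, 0x72]
t2 = [0x3b, 0x72, 0x99, 0x69]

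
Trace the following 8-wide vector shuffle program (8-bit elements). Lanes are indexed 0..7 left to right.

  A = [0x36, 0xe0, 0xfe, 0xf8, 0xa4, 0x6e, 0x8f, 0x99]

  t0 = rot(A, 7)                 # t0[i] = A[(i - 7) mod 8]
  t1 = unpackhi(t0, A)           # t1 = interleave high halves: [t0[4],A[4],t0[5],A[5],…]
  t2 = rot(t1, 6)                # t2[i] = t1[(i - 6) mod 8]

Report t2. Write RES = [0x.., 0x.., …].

→ t0 |e0|fe|f8|a4|6e|8f|99|36|
→ t1 |6e|a4|8f|6e|99|8f|36|99|
→ t2 |8f|6e|99|8f|36|99|6e|a4|

RES = [ 0x8f  0x6e  0x99  0x8f  0x36  0x99  0x6e  0xa4 ]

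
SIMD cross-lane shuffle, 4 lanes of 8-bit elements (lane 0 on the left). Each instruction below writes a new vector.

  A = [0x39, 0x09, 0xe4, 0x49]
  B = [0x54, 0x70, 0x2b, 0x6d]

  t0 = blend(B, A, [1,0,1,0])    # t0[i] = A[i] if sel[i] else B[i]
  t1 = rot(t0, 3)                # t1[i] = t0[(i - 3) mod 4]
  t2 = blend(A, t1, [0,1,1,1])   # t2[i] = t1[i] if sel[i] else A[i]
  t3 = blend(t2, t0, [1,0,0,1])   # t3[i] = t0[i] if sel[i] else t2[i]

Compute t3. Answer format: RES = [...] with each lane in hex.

  t0: 39 70 e4 6d
  t1: 70 e4 6d 39
  t2: 39 e4 6d 39
  t3: 39 e4 6d 6d

RES = [ 0x39  0xe4  0x6d  0x6d ]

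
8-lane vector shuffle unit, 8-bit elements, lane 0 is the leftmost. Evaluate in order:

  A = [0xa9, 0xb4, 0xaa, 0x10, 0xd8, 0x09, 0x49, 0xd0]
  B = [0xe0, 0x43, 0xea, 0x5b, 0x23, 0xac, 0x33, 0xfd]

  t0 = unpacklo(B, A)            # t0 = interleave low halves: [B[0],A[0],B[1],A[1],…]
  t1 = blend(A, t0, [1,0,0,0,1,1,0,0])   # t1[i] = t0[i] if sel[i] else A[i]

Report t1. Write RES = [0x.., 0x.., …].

→ t0 |e0|a9|43|b4|ea|aa|5b|10|
→ t1 |e0|b4|aa|10|ea|aa|49|d0|

RES = [0xe0, 0xb4, 0xaa, 0x10, 0xea, 0xaa, 0x49, 0xd0]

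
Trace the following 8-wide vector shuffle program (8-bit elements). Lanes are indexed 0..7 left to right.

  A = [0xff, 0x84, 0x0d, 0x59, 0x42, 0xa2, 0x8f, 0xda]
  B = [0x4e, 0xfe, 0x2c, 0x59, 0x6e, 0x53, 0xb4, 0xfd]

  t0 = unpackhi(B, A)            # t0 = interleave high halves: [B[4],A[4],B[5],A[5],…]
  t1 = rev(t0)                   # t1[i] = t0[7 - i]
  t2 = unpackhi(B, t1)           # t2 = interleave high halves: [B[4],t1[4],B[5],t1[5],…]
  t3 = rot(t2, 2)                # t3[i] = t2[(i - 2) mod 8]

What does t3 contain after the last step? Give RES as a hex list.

t0 = [0x6e, 0x42, 0x53, 0xa2, 0xb4, 0x8f, 0xfd, 0xda]
t1 = [0xda, 0xfd, 0x8f, 0xb4, 0xa2, 0x53, 0x42, 0x6e]
t2 = [0x6e, 0xa2, 0x53, 0x53, 0xb4, 0x42, 0xfd, 0x6e]
t3 = [0xfd, 0x6e, 0x6e, 0xa2, 0x53, 0x53, 0xb4, 0x42]

RES = [ 0xfd  0x6e  0x6e  0xa2  0x53  0x53  0xb4  0x42 ]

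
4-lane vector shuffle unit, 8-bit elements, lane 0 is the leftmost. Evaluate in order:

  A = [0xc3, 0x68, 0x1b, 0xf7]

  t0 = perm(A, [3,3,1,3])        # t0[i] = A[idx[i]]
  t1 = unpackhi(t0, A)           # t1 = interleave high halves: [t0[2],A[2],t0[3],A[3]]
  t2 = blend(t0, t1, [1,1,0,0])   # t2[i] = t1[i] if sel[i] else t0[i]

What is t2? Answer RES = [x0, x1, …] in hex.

RES = [ 0x68  0x1b  0x68  0xf7 ]

  t0: f7 f7 68 f7
  t1: 68 1b f7 f7
  t2: 68 1b 68 f7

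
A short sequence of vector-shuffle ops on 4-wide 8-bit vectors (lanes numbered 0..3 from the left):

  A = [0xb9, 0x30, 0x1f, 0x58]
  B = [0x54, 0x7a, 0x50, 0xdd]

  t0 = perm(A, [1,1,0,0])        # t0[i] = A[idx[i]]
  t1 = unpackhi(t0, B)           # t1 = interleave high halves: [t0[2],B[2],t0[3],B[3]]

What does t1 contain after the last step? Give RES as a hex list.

→ t0 |30|30|b9|b9|
→ t1 |b9|50|b9|dd|

RES = [ 0xb9  0x50  0xb9  0xdd ]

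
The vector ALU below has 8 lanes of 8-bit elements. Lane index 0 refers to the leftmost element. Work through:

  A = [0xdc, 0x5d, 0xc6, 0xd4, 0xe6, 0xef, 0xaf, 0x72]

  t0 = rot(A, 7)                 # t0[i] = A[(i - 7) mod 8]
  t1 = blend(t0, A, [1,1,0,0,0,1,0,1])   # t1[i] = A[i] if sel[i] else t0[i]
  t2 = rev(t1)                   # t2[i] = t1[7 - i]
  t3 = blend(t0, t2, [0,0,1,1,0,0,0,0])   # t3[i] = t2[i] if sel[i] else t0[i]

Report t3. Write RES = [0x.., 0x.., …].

RES = [ 0x5d  0xc6  0xef  0xef  0xef  0xaf  0x72  0xdc ]

  t0: 5d c6 d4 e6 ef af 72 dc
  t1: dc 5d d4 e6 ef ef 72 72
  t2: 72 72 ef ef e6 d4 5d dc
  t3: 5d c6 ef ef ef af 72 dc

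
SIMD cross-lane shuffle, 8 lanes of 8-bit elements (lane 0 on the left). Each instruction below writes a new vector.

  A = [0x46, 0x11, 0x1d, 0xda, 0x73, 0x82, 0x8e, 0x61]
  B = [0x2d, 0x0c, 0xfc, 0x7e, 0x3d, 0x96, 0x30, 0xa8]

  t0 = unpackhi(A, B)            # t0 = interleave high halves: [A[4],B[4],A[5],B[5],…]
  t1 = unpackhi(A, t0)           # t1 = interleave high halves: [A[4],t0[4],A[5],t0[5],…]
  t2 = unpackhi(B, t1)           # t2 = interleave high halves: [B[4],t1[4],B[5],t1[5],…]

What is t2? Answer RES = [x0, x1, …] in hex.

RES = [0x3d, 0x8e, 0x96, 0x61, 0x30, 0x61, 0xa8, 0xa8]

t0 = [0x73, 0x3d, 0x82, 0x96, 0x8e, 0x30, 0x61, 0xa8]
t1 = [0x73, 0x8e, 0x82, 0x30, 0x8e, 0x61, 0x61, 0xa8]
t2 = [0x3d, 0x8e, 0x96, 0x61, 0x30, 0x61, 0xa8, 0xa8]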